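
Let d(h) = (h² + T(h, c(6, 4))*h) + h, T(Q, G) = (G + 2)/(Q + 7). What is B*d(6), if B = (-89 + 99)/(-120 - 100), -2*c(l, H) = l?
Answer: -270/143 ≈ -1.8881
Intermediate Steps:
c(l, H) = -l/2
T(Q, G) = (2 + G)/(7 + Q)
B = -1/22 (B = 10/(-220) = 10*(-1/220) = -1/22 ≈ -0.045455)
d(h) = h + h² - h/(7 + h) (d(h) = (h² + ((2 - ½*6)/(7 + h))*h) + h = (h² + ((2 - 3)/(7 + h))*h) + h = (h² + (-1/(7 + h))*h) + h = (h² - h/(7 + h)) + h = h + h² - h/(7 + h))
B*d(6) = -3*(-1 + (1 + 6)*(7 + 6))/(11*(7 + 6)) = -3*(-1 + 7*13)/(11*13) = -3*(-1 + 91)/(11*13) = -3*90/(11*13) = -1/22*540/13 = -270/143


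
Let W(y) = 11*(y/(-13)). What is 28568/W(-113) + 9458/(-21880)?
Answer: 4057062813/13598420 ≈ 298.35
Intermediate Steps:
W(y) = -11*y/13 (W(y) = 11*(y*(-1/13)) = 11*(-y/13) = -11*y/13)
28568/W(-113) + 9458/(-21880) = 28568/((-11/13*(-113))) + 9458/(-21880) = 28568/(1243/13) + 9458*(-1/21880) = 28568*(13/1243) - 4729/10940 = 371384/1243 - 4729/10940 = 4057062813/13598420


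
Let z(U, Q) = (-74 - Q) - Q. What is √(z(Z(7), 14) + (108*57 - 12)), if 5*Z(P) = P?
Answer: √6042 ≈ 77.730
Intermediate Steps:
Z(P) = P/5
z(U, Q) = -74 - 2*Q
√(z(Z(7), 14) + (108*57 - 12)) = √((-74 - 2*14) + (108*57 - 12)) = √((-74 - 28) + (6156 - 12)) = √(-102 + 6144) = √6042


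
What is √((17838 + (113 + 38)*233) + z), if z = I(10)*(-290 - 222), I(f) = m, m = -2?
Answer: 3*√6005 ≈ 232.48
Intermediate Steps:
I(f) = -2
z = 1024 (z = -2*(-290 - 222) = -2*(-512) = 1024)
√((17838 + (113 + 38)*233) + z) = √((17838 + (113 + 38)*233) + 1024) = √((17838 + 151*233) + 1024) = √((17838 + 35183) + 1024) = √(53021 + 1024) = √54045 = 3*√6005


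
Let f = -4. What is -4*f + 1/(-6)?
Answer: 95/6 ≈ 15.833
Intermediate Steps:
-4*f + 1/(-6) = -4*(-4) + 1/(-6) = 16 - 1/6 = 95/6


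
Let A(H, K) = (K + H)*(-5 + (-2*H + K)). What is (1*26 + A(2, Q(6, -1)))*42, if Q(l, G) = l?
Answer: 84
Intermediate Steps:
A(H, K) = (H + K)*(-5 + K - 2*H) (A(H, K) = (H + K)*(-5 + (K - 2*H)) = (H + K)*(-5 + K - 2*H))
(1*26 + A(2, Q(6, -1)))*42 = (1*26 + (6**2 - 5*2 - 5*6 - 2*2**2 - 1*2*6))*42 = (26 + (36 - 10 - 30 - 2*4 - 12))*42 = (26 + (36 - 10 - 30 - 8 - 12))*42 = (26 - 24)*42 = 2*42 = 84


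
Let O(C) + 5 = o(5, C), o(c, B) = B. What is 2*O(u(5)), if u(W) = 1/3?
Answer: -28/3 ≈ -9.3333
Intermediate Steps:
u(W) = 1/3
O(C) = -5 + C
2*O(u(5)) = 2*(-5 + 1/3) = 2*(-14/3) = -28/3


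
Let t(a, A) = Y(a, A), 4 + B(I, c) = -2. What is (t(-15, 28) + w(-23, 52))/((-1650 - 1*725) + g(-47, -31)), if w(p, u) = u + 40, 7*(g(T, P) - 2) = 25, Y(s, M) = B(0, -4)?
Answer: -301/8293 ≈ -0.036296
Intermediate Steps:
B(I, c) = -6 (B(I, c) = -4 - 2 = -6)
Y(s, M) = -6
g(T, P) = 39/7 (g(T, P) = 2 + (1/7)*25 = 2 + 25/7 = 39/7)
w(p, u) = 40 + u
t(a, A) = -6
(t(-15, 28) + w(-23, 52))/((-1650 - 1*725) + g(-47, -31)) = (-6 + (40 + 52))/((-1650 - 1*725) + 39/7) = (-6 + 92)/((-1650 - 725) + 39/7) = 86/(-2375 + 39/7) = 86/(-16586/7) = 86*(-7/16586) = -301/8293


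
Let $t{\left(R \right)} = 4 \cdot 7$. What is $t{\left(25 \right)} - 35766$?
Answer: $-35738$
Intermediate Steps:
$t{\left(R \right)} = 28$
$t{\left(25 \right)} - 35766 = 28 - 35766 = -35738$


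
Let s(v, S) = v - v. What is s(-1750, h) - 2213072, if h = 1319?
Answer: -2213072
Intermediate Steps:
s(v, S) = 0
s(-1750, h) - 2213072 = 0 - 2213072 = -2213072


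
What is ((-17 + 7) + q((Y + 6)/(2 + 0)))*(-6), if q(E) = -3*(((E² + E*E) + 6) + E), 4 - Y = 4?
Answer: 546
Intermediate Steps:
Y = 0 (Y = 4 - 1*4 = 4 - 4 = 0)
q(E) = -18 - 6*E² - 3*E (q(E) = -3*(((E² + E²) + 6) + E) = -3*((2*E² + 6) + E) = -3*((6 + 2*E²) + E) = -3*(6 + E + 2*E²) = -18 - 6*E² - 3*E)
((-17 + 7) + q((Y + 6)/(2 + 0)))*(-6) = ((-17 + 7) + (-18 - 6*(0 + 6)²/(2 + 0)² - 3*(0 + 6)/(2 + 0)))*(-6) = (-10 + (-18 - 6*(6/2)² - 18/2))*(-6) = (-10 + (-18 - 6*(6*(½))² - 18/2))*(-6) = (-10 + (-18 - 6*3² - 3*3))*(-6) = (-10 + (-18 - 6*9 - 9))*(-6) = (-10 + (-18 - 54 - 9))*(-6) = (-10 - 81)*(-6) = -91*(-6) = 546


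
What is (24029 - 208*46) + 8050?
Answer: 22511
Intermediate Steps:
(24029 - 208*46) + 8050 = (24029 - 9568) + 8050 = 14461 + 8050 = 22511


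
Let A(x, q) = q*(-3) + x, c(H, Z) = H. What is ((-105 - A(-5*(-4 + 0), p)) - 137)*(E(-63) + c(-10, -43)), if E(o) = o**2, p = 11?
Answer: -906611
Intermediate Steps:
A(x, q) = x - 3*q (A(x, q) = -3*q + x = x - 3*q)
((-105 - A(-5*(-4 + 0), p)) - 137)*(E(-63) + c(-10, -43)) = ((-105 - (-5*(-4 + 0) - 3*11)) - 137)*((-63)**2 - 10) = ((-105 - (-5*(-4) - 33)) - 137)*(3969 - 10) = ((-105 - (20 - 33)) - 137)*3959 = ((-105 - 1*(-13)) - 137)*3959 = ((-105 + 13) - 137)*3959 = (-92 - 137)*3959 = -229*3959 = -906611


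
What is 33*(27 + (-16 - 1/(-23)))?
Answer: 8382/23 ≈ 364.43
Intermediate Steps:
33*(27 + (-16 - 1/(-23))) = 33*(27 + (-16 - 1*(-1/23))) = 33*(27 + (-16 + 1/23)) = 33*(27 - 367/23) = 33*(254/23) = 8382/23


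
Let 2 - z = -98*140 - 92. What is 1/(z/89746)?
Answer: 44873/6907 ≈ 6.4967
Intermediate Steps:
z = 13814 (z = 2 - (-98*140 - 92) = 2 - (-13720 - 92) = 2 - 1*(-13812) = 2 + 13812 = 13814)
1/(z/89746) = 1/(13814/89746) = 1/(13814*(1/89746)) = 1/(6907/44873) = 44873/6907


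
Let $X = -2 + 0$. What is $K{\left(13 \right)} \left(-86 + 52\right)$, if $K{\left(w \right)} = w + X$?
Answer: $-374$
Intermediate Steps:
$X = -2$
$K{\left(w \right)} = -2 + w$ ($K{\left(w \right)} = w - 2 = -2 + w$)
$K{\left(13 \right)} \left(-86 + 52\right) = \left(-2 + 13\right) \left(-86 + 52\right) = 11 \left(-34\right) = -374$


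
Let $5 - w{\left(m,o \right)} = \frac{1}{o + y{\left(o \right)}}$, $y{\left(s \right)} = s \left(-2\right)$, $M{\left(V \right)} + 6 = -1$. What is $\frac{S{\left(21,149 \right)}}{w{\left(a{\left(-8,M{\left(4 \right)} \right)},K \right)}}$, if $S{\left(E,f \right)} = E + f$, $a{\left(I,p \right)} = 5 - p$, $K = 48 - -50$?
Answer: $\frac{16660}{491} \approx 33.931$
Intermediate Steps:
$M{\left(V \right)} = -7$ ($M{\left(V \right)} = -6 - 1 = -7$)
$y{\left(s \right)} = - 2 s$
$K = 98$ ($K = 48 + 50 = 98$)
$w{\left(m,o \right)} = 5 + \frac{1}{o}$ ($w{\left(m,o \right)} = 5 - \frac{1}{o - 2 o} = 5 - \frac{1}{\left(-1\right) o} = 5 - - \frac{1}{o} = 5 + \frac{1}{o}$)
$\frac{S{\left(21,149 \right)}}{w{\left(a{\left(-8,M{\left(4 \right)} \right)},K \right)}} = \frac{21 + 149}{5 + \frac{1}{98}} = \frac{170}{5 + \frac{1}{98}} = \frac{170}{\frac{491}{98}} = 170 \cdot \frac{98}{491} = \frac{16660}{491}$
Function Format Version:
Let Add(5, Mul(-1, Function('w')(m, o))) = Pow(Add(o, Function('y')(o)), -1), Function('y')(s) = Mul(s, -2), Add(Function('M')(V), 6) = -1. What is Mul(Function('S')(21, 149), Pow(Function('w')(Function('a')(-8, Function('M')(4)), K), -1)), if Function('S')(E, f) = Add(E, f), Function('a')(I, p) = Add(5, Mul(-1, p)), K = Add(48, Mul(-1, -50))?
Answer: Rational(16660, 491) ≈ 33.931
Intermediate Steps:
Function('M')(V) = -7 (Function('M')(V) = Add(-6, -1) = -7)
Function('y')(s) = Mul(-2, s)
K = 98 (K = Add(48, 50) = 98)
Function('w')(m, o) = Add(5, Pow(o, -1)) (Function('w')(m, o) = Add(5, Mul(-1, Pow(Add(o, Mul(-2, o)), -1))) = Add(5, Mul(-1, Pow(Mul(-1, o), -1))) = Add(5, Mul(-1, Mul(-1, Pow(o, -1)))) = Add(5, Pow(o, -1)))
Mul(Function('S')(21, 149), Pow(Function('w')(Function('a')(-8, Function('M')(4)), K), -1)) = Mul(Add(21, 149), Pow(Add(5, Pow(98, -1)), -1)) = Mul(170, Pow(Add(5, Rational(1, 98)), -1)) = Mul(170, Pow(Rational(491, 98), -1)) = Mul(170, Rational(98, 491)) = Rational(16660, 491)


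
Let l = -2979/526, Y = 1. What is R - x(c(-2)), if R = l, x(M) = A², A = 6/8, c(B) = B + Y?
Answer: -26199/4208 ≈ -6.2260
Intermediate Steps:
c(B) = 1 + B (c(B) = B + 1 = 1 + B)
A = ¾ (A = 6*(⅛) = ¾ ≈ 0.75000)
x(M) = 9/16 (x(M) = (¾)² = 9/16)
l = -2979/526 (l = -2979*1/526 = -2979/526 ≈ -5.6635)
R = -2979/526 ≈ -5.6635
R - x(c(-2)) = -2979/526 - 1*9/16 = -2979/526 - 9/16 = -26199/4208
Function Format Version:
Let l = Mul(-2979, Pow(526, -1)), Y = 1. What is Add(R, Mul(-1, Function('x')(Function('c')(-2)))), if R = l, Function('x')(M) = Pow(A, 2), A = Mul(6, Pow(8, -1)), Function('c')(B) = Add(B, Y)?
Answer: Rational(-26199, 4208) ≈ -6.2260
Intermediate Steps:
Function('c')(B) = Add(1, B) (Function('c')(B) = Add(B, 1) = Add(1, B))
A = Rational(3, 4) (A = Mul(6, Rational(1, 8)) = Rational(3, 4) ≈ 0.75000)
Function('x')(M) = Rational(9, 16) (Function('x')(M) = Pow(Rational(3, 4), 2) = Rational(9, 16))
l = Rational(-2979, 526) (l = Mul(-2979, Rational(1, 526)) = Rational(-2979, 526) ≈ -5.6635)
R = Rational(-2979, 526) ≈ -5.6635
Add(R, Mul(-1, Function('x')(Function('c')(-2)))) = Add(Rational(-2979, 526), Mul(-1, Rational(9, 16))) = Add(Rational(-2979, 526), Rational(-9, 16)) = Rational(-26199, 4208)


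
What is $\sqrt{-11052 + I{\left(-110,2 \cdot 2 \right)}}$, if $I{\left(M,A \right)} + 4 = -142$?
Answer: $i \sqrt{11198} \approx 105.82 i$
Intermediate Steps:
$I{\left(M,A \right)} = -146$ ($I{\left(M,A \right)} = -4 - 142 = -146$)
$\sqrt{-11052 + I{\left(-110,2 \cdot 2 \right)}} = \sqrt{-11052 - 146} = \sqrt{-11198} = i \sqrt{11198}$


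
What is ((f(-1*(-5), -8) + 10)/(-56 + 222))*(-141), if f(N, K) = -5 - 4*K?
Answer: -5217/166 ≈ -31.428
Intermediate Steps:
((f(-1*(-5), -8) + 10)/(-56 + 222))*(-141) = (((-5 - 4*(-8)) + 10)/(-56 + 222))*(-141) = (((-5 + 32) + 10)/166)*(-141) = ((27 + 10)*(1/166))*(-141) = (37*(1/166))*(-141) = (37/166)*(-141) = -5217/166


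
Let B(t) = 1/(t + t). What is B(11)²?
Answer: 1/484 ≈ 0.0020661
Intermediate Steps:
B(t) = 1/(2*t)
B(11)² = ((½)/11)² = ((½)*(1/11))² = (1/22)² = 1/484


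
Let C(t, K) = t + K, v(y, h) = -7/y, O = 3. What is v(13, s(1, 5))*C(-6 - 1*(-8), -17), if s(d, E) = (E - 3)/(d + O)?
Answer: 105/13 ≈ 8.0769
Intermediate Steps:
s(d, E) = (-3 + E)/(3 + d) (s(d, E) = (E - 3)/(d + 3) = (-3 + E)/(3 + d))
C(t, K) = K + t
v(13, s(1, 5))*C(-6 - 1*(-8), -17) = (-7/13)*(-17 + (-6 - 1*(-8))) = (-7*1/13)*(-17 + (-6 + 8)) = -7*(-17 + 2)/13 = -7/13*(-15) = 105/13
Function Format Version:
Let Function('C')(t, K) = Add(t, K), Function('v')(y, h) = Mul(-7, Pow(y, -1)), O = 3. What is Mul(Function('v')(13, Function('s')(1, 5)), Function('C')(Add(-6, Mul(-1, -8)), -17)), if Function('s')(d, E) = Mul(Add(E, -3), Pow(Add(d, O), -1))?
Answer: Rational(105, 13) ≈ 8.0769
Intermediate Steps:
Function('s')(d, E) = Mul(Pow(Add(3, d), -1), Add(-3, E)) (Function('s')(d, E) = Mul(Add(E, -3), Pow(Add(d, 3), -1)) = Mul(Add(-3, E), Pow(Add(3, d), -1)) = Mul(Pow(Add(3, d), -1), Add(-3, E)))
Function('C')(t, K) = Add(K, t)
Mul(Function('v')(13, Function('s')(1, 5)), Function('C')(Add(-6, Mul(-1, -8)), -17)) = Mul(Mul(-7, Pow(13, -1)), Add(-17, Add(-6, Mul(-1, -8)))) = Mul(Mul(-7, Rational(1, 13)), Add(-17, Add(-6, 8))) = Mul(Rational(-7, 13), Add(-17, 2)) = Mul(Rational(-7, 13), -15) = Rational(105, 13)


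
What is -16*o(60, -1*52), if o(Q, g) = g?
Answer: 832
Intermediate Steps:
-16*o(60, -1*52) = -(-16)*52 = -16*(-52) = 832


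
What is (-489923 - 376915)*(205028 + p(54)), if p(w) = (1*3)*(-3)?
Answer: -177718259922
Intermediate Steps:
p(w) = -9 (p(w) = 3*(-3) = -9)
(-489923 - 376915)*(205028 + p(54)) = (-489923 - 376915)*(205028 - 9) = -866838*205019 = -177718259922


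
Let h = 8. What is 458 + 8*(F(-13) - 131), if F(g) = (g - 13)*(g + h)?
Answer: 450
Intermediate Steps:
F(g) = (-13 + g)*(8 + g) (F(g) = (g - 13)*(g + 8) = (-13 + g)*(8 + g))
458 + 8*(F(-13) - 131) = 458 + 8*((-104 + (-13)² - 5*(-13)) - 131) = 458 + 8*((-104 + 169 + 65) - 131) = 458 + 8*(130 - 131) = 458 + 8*(-1) = 458 - 8 = 450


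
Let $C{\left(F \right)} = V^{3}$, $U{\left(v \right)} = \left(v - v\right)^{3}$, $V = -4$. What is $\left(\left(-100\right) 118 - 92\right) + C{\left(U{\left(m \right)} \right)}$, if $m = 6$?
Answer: $-11956$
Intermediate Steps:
$U{\left(v \right)} = 0$ ($U{\left(v \right)} = 0^{3} = 0$)
$C{\left(F \right)} = -64$ ($C{\left(F \right)} = \left(-4\right)^{3} = -64$)
$\left(\left(-100\right) 118 - 92\right) + C{\left(U{\left(m \right)} \right)} = \left(\left(-100\right) 118 - 92\right) - 64 = \left(-11800 - 92\right) - 64 = -11892 - 64 = -11956$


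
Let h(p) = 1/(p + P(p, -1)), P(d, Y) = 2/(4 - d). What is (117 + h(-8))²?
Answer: 30173049/2209 ≈ 13659.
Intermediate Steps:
h(p) = 1/(p - 2/(-4 + p))
(117 + h(-8))² = (117 + (-4 - 8)/(-2 - 8*(-4 - 8)))² = (117 - 12/(-2 - 8*(-12)))² = (117 - 12/(-2 + 96))² = (117 - 12/94)² = (117 + (1/94)*(-12))² = (117 - 6/47)² = (5493/47)² = 30173049/2209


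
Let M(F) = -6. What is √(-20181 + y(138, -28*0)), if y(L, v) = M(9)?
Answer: 3*I*√2243 ≈ 142.08*I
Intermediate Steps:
y(L, v) = -6
√(-20181 + y(138, -28*0)) = √(-20181 - 6) = √(-20187) = 3*I*√2243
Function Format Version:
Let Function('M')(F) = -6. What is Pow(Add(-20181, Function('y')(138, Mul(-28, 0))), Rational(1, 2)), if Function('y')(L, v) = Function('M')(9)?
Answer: Mul(3, I, Pow(2243, Rational(1, 2))) ≈ Mul(142.08, I)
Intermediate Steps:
Function('y')(L, v) = -6
Pow(Add(-20181, Function('y')(138, Mul(-28, 0))), Rational(1, 2)) = Pow(Add(-20181, -6), Rational(1, 2)) = Pow(-20187, Rational(1, 2)) = Mul(3, I, Pow(2243, Rational(1, 2)))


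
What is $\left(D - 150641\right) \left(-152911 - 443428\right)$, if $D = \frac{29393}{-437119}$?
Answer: $\frac{39267773809147808}{437119} \approx 8.9833 \cdot 10^{10}$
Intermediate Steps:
$D = - \frac{29393}{437119}$ ($D = 29393 \left(- \frac{1}{437119}\right) = - \frac{29393}{437119} \approx -0.067243$)
$\left(D - 150641\right) \left(-152911 - 443428\right) = \left(- \frac{29393}{437119} - 150641\right) \left(-152911 - 443428\right) = \left(- \frac{65848072672}{437119}\right) \left(-596339\right) = \frac{39267773809147808}{437119}$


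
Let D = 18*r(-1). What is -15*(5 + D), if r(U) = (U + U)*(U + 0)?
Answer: -615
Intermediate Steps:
r(U) = 2*U² (r(U) = (2*U)*U = 2*U²)
D = 36 (D = 18*(2*(-1)²) = 18*(2*1) = 18*2 = 36)
-15*(5 + D) = -15*(5 + 36) = -15*41 = -615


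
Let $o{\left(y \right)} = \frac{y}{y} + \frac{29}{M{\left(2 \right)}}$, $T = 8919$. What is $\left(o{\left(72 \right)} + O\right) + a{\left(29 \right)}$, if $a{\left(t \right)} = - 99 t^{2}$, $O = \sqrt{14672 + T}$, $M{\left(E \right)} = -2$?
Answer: $- \frac{166545}{2} + \sqrt{23591} \approx -83119.0$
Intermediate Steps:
$o{\left(y \right)} = - \frac{27}{2}$ ($o{\left(y \right)} = \frac{y}{y} + \frac{29}{-2} = 1 + 29 \left(- \frac{1}{2}\right) = 1 - \frac{29}{2} = - \frac{27}{2}$)
$O = \sqrt{23591}$ ($O = \sqrt{14672 + 8919} = \sqrt{23591} \approx 153.59$)
$\left(o{\left(72 \right)} + O\right) + a{\left(29 \right)} = \left(- \frac{27}{2} + \sqrt{23591}\right) - 99 \cdot 29^{2} = \left(- \frac{27}{2} + \sqrt{23591}\right) - 83259 = - \frac{166545}{2} + \sqrt{23591}$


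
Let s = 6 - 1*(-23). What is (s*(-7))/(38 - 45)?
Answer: 29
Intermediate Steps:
s = 29 (s = 6 + 23 = 29)
(s*(-7))/(38 - 45) = (29*(-7))/(38 - 45) = -203/(-7) = -203*(-⅐) = 29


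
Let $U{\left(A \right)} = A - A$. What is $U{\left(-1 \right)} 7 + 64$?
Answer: $64$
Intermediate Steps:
$U{\left(A \right)} = 0$
$U{\left(-1 \right)} 7 + 64 = 0 \cdot 7 + 64 = 0 + 64 = 64$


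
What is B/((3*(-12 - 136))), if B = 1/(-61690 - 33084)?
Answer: 1/42079656 ≈ 2.3764e-8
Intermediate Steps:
B = -1/94774 (B = 1/(-94774) = -1/94774 ≈ -1.0551e-5)
B/((3*(-12 - 136))) = -1/(3*(-12 - 136))/94774 = -1/(94774*(3*(-148))) = -1/94774/(-444) = -1/94774*(-1/444) = 1/42079656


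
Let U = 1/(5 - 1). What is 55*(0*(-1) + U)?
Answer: 55/4 ≈ 13.750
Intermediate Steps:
U = ¼ (U = 1/4 = ¼ ≈ 0.25000)
55*(0*(-1) + U) = 55*(0*(-1) + ¼) = 55*(0 + ¼) = 55*(¼) = 55/4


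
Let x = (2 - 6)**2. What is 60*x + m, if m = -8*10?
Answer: 880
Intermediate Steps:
m = -80
x = 16 (x = (-4)**2 = 16)
60*x + m = 60*16 - 80 = 960 - 80 = 880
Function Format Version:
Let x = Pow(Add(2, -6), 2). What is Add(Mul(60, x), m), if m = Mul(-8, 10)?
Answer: 880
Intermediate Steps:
m = -80
x = 16 (x = Pow(-4, 2) = 16)
Add(Mul(60, x), m) = Add(Mul(60, 16), -80) = Add(960, -80) = 880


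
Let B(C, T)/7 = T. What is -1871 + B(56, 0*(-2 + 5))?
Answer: -1871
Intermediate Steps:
B(C, T) = 7*T
-1871 + B(56, 0*(-2 + 5)) = -1871 + 7*(0*(-2 + 5)) = -1871 + 7*(0*3) = -1871 + 7*0 = -1871 + 0 = -1871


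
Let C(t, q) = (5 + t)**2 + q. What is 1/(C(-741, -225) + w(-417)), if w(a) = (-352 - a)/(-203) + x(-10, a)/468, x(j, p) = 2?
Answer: 47502/25720940435 ≈ 1.8468e-6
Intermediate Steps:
C(t, q) = q + (5 + t)**2
w(a) = 82571/47502 + a/203 (w(a) = (-352 - a)/(-203) + 2/468 = (-352 - a)*(-1/203) + 2*(1/468) = (352/203 + a/203) + 1/234 = 82571/47502 + a/203)
1/(C(-741, -225) + w(-417)) = 1/((-225 + (5 - 741)**2) + (82571/47502 + (1/203)*(-417))) = 1/((-225 + (-736)**2) + (82571/47502 - 417/203)) = 1/((-225 + 541696) - 15007/47502) = 1/(541471 - 15007/47502) = 1/(25720940435/47502) = 47502/25720940435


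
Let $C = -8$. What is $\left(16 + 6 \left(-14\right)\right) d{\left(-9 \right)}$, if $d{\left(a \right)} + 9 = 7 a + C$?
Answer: $5440$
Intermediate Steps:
$d{\left(a \right)} = -17 + 7 a$ ($d{\left(a \right)} = -9 + \left(7 a - 8\right) = -9 + \left(-8 + 7 a\right) = -17 + 7 a$)
$\left(16 + 6 \left(-14\right)\right) d{\left(-9 \right)} = \left(16 + 6 \left(-14\right)\right) \left(-17 + 7 \left(-9\right)\right) = \left(16 - 84\right) \left(-17 - 63\right) = \left(-68\right) \left(-80\right) = 5440$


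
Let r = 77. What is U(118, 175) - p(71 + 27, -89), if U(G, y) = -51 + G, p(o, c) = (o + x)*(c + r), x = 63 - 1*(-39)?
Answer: 2467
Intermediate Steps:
x = 102 (x = 63 + 39 = 102)
p(o, c) = (77 + c)*(102 + o) (p(o, c) = (o + 102)*(c + 77) = (102 + o)*(77 + c) = (77 + c)*(102 + o))
U(118, 175) - p(71 + 27, -89) = (-51 + 118) - (7854 + 77*(71 + 27) + 102*(-89) - 89*(71 + 27)) = 67 - (7854 + 77*98 - 9078 - 89*98) = 67 - (7854 + 7546 - 9078 - 8722) = 67 - 1*(-2400) = 67 + 2400 = 2467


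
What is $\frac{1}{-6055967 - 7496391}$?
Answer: $- \frac{1}{13552358} \approx -7.3788 \cdot 10^{-8}$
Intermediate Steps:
$\frac{1}{-6055967 - 7496391} = \frac{1}{-13552358} = - \frac{1}{13552358}$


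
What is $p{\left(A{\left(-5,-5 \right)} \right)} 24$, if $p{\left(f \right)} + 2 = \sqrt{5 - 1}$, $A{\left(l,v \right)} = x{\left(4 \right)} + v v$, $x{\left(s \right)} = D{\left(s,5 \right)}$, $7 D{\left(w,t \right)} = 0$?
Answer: $0$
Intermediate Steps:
$D{\left(w,t \right)} = 0$ ($D{\left(w,t \right)} = \frac{1}{7} \cdot 0 = 0$)
$x{\left(s \right)} = 0$
$A{\left(l,v \right)} = v^{2}$ ($A{\left(l,v \right)} = 0 + v v = 0 + v^{2} = v^{2}$)
$p{\left(f \right)} = 0$ ($p{\left(f \right)} = -2 + \sqrt{5 - 1} = -2 + \sqrt{4} = -2 + 2 = 0$)
$p{\left(A{\left(-5,-5 \right)} \right)} 24 = 0 \cdot 24 = 0$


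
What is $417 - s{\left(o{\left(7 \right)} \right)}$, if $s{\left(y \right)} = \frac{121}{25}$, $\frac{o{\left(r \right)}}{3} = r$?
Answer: $\frac{10304}{25} \approx 412.16$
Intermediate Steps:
$o{\left(r \right)} = 3 r$
$s{\left(y \right)} = \frac{121}{25}$ ($s{\left(y \right)} = 121 \cdot \frac{1}{25} = \frac{121}{25}$)
$417 - s{\left(o{\left(7 \right)} \right)} = 417 - \frac{121}{25} = \frac{10304}{25}$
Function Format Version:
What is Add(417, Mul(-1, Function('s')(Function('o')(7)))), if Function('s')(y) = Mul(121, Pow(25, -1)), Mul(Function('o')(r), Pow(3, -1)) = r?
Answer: Rational(10304, 25) ≈ 412.16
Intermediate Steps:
Function('o')(r) = Mul(3, r)
Function('s')(y) = Rational(121, 25) (Function('s')(y) = Mul(121, Rational(1, 25)) = Rational(121, 25))
Add(417, Mul(-1, Function('s')(Function('o')(7)))) = Add(417, Mul(-1, Rational(121, 25))) = Add(417, Rational(-121, 25)) = Rational(10304, 25)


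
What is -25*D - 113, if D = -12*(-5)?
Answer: -1613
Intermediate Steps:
D = 60
-25*D - 113 = -25*60 - 113 = -1500 - 113 = -1613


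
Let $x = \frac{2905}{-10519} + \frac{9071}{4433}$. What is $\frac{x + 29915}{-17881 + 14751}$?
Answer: $- \frac{1395040738189}{145954175510} \approx -9.5581$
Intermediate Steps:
$x = \frac{82539984}{46630727}$ ($x = 2905 \left(- \frac{1}{10519}\right) + 9071 \cdot \frac{1}{4433} = - \frac{2905}{10519} + \frac{9071}{4433} = \frac{82539984}{46630727} \approx 1.7701$)
$\frac{x + 29915}{-17881 + 14751} = \frac{\frac{82539984}{46630727} + 29915}{-17881 + 14751} = \frac{1395040738189}{46630727 \left(-3130\right)} = \frac{1395040738189}{46630727} \left(- \frac{1}{3130}\right) = - \frac{1395040738189}{145954175510}$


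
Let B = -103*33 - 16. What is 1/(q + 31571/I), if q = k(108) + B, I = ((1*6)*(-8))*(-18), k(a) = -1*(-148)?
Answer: -864/2791117 ≈ -0.00030955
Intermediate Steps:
k(a) = 148
I = 864 (I = (6*(-8))*(-18) = -48*(-18) = 864)
B = -3415 (B = -3399 - 16 = -3415)
q = -3267 (q = 148 - 3415 = -3267)
1/(q + 31571/I) = 1/(-3267 + 31571/864) = 1/(-2791117/864) = -864/2791117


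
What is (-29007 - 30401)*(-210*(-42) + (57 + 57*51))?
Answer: -700063872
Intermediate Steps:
(-29007 - 30401)*(-210*(-42) + (57 + 57*51)) = -59408*(8820 + (57 + 2907)) = -59408*(8820 + 2964) = -59408*11784 = -700063872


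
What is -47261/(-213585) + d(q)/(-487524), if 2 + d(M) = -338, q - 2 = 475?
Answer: 1926124222/8677317795 ≈ 0.22197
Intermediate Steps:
q = 477 (q = 2 + 475 = 477)
d(M) = -340 (d(M) = -2 - 338 = -340)
-47261/(-213585) + d(q)/(-487524) = -47261/(-213585) - 340/(-487524) = -47261*(-1/213585) - 340*(-1/487524) = 47261/213585 + 85/121881 = 1926124222/8677317795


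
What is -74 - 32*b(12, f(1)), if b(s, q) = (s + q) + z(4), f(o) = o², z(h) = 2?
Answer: -554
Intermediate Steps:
b(s, q) = 2 + q + s (b(s, q) = (s + q) + 2 = (q + s) + 2 = 2 + q + s)
-74 - 32*b(12, f(1)) = -74 - 32*(2 + 1² + 12) = -74 - 32*(2 + 1 + 12) = -74 - 32*15 = -74 - 480 = -554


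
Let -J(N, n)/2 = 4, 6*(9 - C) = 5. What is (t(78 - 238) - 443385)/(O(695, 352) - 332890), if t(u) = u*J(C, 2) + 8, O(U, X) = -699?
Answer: 442097/333589 ≈ 1.3253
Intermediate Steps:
C = 49/6 (C = 9 - 1/6*5 = 9 - 5/6 = 49/6 ≈ 8.1667)
J(N, n) = -8 (J(N, n) = -2*4 = -8)
t(u) = 8 - 8*u (t(u) = u*(-8) + 8 = -8*u + 8 = 8 - 8*u)
(t(78 - 238) - 443385)/(O(695, 352) - 332890) = ((8 - 8*(78 - 238)) - 443385)/(-699 - 332890) = ((8 - 8*(-160)) - 443385)/(-333589) = ((8 + 1280) - 443385)*(-1/333589) = (1288 - 443385)*(-1/333589) = -442097*(-1/333589) = 442097/333589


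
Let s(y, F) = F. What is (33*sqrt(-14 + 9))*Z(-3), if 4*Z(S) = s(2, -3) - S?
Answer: 0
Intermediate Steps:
Z(S) = -3/4 - S/4 (Z(S) = (-3 - S)/4 = -3/4 - S/4)
(33*sqrt(-14 + 9))*Z(-3) = (33*sqrt(-14 + 9))*(-3/4 - 1/4*(-3)) = (33*sqrt(-5))*(-3/4 + 3/4) = (33*(I*sqrt(5)))*0 = (33*I*sqrt(5))*0 = 0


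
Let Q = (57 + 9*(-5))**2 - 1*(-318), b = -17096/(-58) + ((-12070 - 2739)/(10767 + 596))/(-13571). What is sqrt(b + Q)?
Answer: sqrt(15134328007113678763323)/4472010917 ≈ 27.509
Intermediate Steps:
b = 1318164199065/4472010917 (b = -17096*(-1/58) - 14809/11363*(-1/13571) = 8548/29 - 14809*1/11363*(-1/13571) = 8548/29 - 14809/11363*(-1/13571) = 8548/29 + 14809/154207273 = 1318164199065/4472010917 ≈ 294.76)
Q = 462 (Q = (57 - 45)**2 + 318 = 12**2 + 318 = 144 + 318 = 462)
sqrt(b + Q) = sqrt(1318164199065/4472010917 + 462) = sqrt(3384233242719/4472010917) = sqrt(15134328007113678763323)/4472010917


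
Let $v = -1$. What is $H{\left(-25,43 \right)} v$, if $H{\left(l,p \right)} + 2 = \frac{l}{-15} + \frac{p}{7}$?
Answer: $- \frac{122}{21} \approx -5.8095$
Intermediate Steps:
$H{\left(l,p \right)} = -2 - \frac{l}{15} + \frac{p}{7}$ ($H{\left(l,p \right)} = -2 + \left(\frac{l}{-15} + \frac{p}{7}\right) = -2 + \left(l \left(- \frac{1}{15}\right) + p \frac{1}{7}\right) = -2 - \left(- \frac{p}{7} + \frac{l}{15}\right) = -2 - \frac{l}{15} + \frac{p}{7}$)
$H{\left(-25,43 \right)} v = \left(-2 - - \frac{5}{3} + \frac{1}{7} \cdot 43\right) \left(-1\right) = \left(-2 + \frac{5}{3} + \frac{43}{7}\right) \left(-1\right) = \frac{122}{21} \left(-1\right) = - \frac{122}{21}$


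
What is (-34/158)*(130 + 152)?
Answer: -4794/79 ≈ -60.684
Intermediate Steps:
(-34/158)*(130 + 152) = -34*1/158*282 = -17/79*282 = -4794/79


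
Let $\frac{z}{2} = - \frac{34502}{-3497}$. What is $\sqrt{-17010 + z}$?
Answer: $\frac{i \sqrt{1229432758}}{269} \approx 130.35 i$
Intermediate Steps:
$z = \frac{5308}{269}$ ($z = 2 \left(- \frac{34502}{-3497}\right) = 2 \left(\left(-34502\right) \left(- \frac{1}{3497}\right)\right) = 2 \cdot \frac{2654}{269} = \frac{5308}{269} \approx 19.732$)
$\sqrt{-17010 + z} = \sqrt{-17010 + \frac{5308}{269}} = \sqrt{- \frac{4570382}{269}} = \frac{i \sqrt{1229432758}}{269}$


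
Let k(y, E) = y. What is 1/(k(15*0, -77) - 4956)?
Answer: -1/4956 ≈ -0.00020178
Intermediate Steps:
1/(k(15*0, -77) - 4956) = 1/(15*0 - 4956) = 1/(0 - 4956) = 1/(-4956) = -1/4956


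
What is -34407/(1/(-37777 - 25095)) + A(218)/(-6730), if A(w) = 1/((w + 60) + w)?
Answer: 7221057844504319/3338080 ≈ 2.1632e+9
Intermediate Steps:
A(w) = 1/(60 + 2*w) (A(w) = 1/((60 + w) + w) = 1/(60 + 2*w))
-34407/(1/(-37777 - 25095)) + A(218)/(-6730) = -34407/(1/(-37777 - 25095)) + (1/(2*(30 + 218)))/(-6730) = -34407/(1/(-62872)) + ((½)/248)*(-1/6730) = -34407/(-1/62872) + ((½)*(1/248))*(-1/6730) = -34407*(-62872) + (1/496)*(-1/6730) = 2163236904 - 1/3338080 = 7221057844504319/3338080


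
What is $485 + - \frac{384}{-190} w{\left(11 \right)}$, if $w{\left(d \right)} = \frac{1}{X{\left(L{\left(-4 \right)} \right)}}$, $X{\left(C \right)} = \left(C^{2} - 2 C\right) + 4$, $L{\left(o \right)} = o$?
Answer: $\frac{322573}{665} \approx 485.07$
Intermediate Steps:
$X{\left(C \right)} = 4 + C^{2} - 2 C$
$w{\left(d \right)} = \frac{1}{28}$ ($w{\left(d \right)} = \frac{1}{4 + \left(-4\right)^{2} - -8} = \frac{1}{4 + 16 + 8} = \frac{1}{28}$)
$485 + - \frac{384}{-190} w{\left(11 \right)} = 485 + - \frac{384}{-190} \cdot \frac{1}{28} = 485 + \left(-384\right) \left(- \frac{1}{190}\right) \frac{1}{28} = 485 + \frac{192}{95} \cdot \frac{1}{28} = 485 + \frac{48}{665} = \frac{322573}{665}$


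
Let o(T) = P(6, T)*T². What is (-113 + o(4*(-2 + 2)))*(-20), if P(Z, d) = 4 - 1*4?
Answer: 2260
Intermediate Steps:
P(Z, d) = 0 (P(Z, d) = 4 - 4 = 0)
o(T) = 0 (o(T) = 0*T² = 0)
(-113 + o(4*(-2 + 2)))*(-20) = (-113 + 0)*(-20) = -113*(-20) = 2260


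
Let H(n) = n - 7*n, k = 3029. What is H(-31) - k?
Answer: -2843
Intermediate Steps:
H(n) = -6*n
H(-31) - k = -6*(-31) - 1*3029 = 186 - 3029 = -2843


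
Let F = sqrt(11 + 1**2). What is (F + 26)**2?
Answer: 688 + 104*sqrt(3) ≈ 868.13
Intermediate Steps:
F = 2*sqrt(3) (F = sqrt(11 + 1) = sqrt(12) = 2*sqrt(3) ≈ 3.4641)
(F + 26)**2 = (2*sqrt(3) + 26)**2 = (26 + 2*sqrt(3))**2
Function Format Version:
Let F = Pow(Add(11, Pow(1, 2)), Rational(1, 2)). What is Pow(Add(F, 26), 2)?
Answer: Add(688, Mul(104, Pow(3, Rational(1, 2)))) ≈ 868.13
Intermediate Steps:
F = Mul(2, Pow(3, Rational(1, 2))) (F = Pow(Add(11, 1), Rational(1, 2)) = Pow(12, Rational(1, 2)) = Mul(2, Pow(3, Rational(1, 2))) ≈ 3.4641)
Pow(Add(F, 26), 2) = Pow(Add(Mul(2, Pow(3, Rational(1, 2))), 26), 2) = Pow(Add(26, Mul(2, Pow(3, Rational(1, 2)))), 2)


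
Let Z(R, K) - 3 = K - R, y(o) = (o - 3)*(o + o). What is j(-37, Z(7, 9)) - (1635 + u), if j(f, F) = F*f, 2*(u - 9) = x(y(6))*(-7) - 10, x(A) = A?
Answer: -1698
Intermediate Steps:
y(o) = 2*o*(-3 + o) (y(o) = (-3 + o)*(2*o) = 2*o*(-3 + o))
Z(R, K) = 3 + K - R (Z(R, K) = 3 + (K - R) = 3 + K - R)
u = -122 (u = 9 + ((2*6*(-3 + 6))*(-7) - 10)/2 = 9 + ((2*6*3)*(-7) - 10)/2 = 9 + (36*(-7) - 10)/2 = 9 + (-252 - 10)/2 = 9 + (½)*(-262) = 9 - 131 = -122)
j(-37, Z(7, 9)) - (1635 + u) = (3 + 9 - 1*7)*(-37) - (1635 - 122) = (3 + 9 - 7)*(-37) - 1*1513 = 5*(-37) - 1513 = -185 - 1513 = -1698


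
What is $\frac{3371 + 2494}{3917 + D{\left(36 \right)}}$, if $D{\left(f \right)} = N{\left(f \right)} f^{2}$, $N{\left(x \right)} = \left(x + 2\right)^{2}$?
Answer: $\frac{5865}{1875341} \approx 0.0031274$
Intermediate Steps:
$N{\left(x \right)} = \left(2 + x\right)^{2}$
$D{\left(f \right)} = f^{2} \left(2 + f\right)^{2}$ ($D{\left(f \right)} = \left(2 + f\right)^{2} f^{2} = f^{2} \left(2 + f\right)^{2}$)
$\frac{3371 + 2494}{3917 + D{\left(36 \right)}} = \frac{3371 + 2494}{3917 + 36^{2} \left(2 + 36\right)^{2}} = \frac{5865}{3917 + 1296 \cdot 38^{2}} = \frac{5865}{3917 + 1296 \cdot 1444} = \frac{5865}{3917 + 1871424} = \frac{5865}{1875341}$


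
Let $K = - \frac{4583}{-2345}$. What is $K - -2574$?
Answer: $\frac{6040613}{2345} \approx 2576.0$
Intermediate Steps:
$K = \frac{4583}{2345}$ ($K = \left(-4583\right) \left(- \frac{1}{2345}\right) = \frac{4583}{2345} \approx 1.9544$)
$K - -2574 = \frac{4583}{2345} - -2574 = \frac{4583}{2345} + 2574 = \frac{6040613}{2345}$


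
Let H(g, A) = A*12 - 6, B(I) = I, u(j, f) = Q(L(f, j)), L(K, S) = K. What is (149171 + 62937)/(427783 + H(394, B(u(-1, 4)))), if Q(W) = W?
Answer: 212108/427825 ≈ 0.49578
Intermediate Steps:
u(j, f) = f
H(g, A) = -6 + 12*A (H(g, A) = 12*A - 6 = -6 + 12*A)
(149171 + 62937)/(427783 + H(394, B(u(-1, 4)))) = (149171 + 62937)/(427783 + (-6 + 12*4)) = 212108/(427783 + (-6 + 48)) = 212108/(427783 + 42) = 212108/427825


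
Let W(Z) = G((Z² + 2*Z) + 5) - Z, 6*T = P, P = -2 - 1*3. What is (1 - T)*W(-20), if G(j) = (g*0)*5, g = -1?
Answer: 110/3 ≈ 36.667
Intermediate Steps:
G(j) = 0 (G(j) = -1*0*5 = 0*5 = 0)
P = -5 (P = -2 - 3 = -5)
T = -⅚ (T = (⅙)*(-5) = -⅚ ≈ -0.83333)
W(Z) = -Z (W(Z) = 0 - Z = -Z)
(1 - T)*W(-20) = (1 - 1*(-⅚))*(-1*(-20)) = (1 + ⅚)*20 = (11/6)*20 = 110/3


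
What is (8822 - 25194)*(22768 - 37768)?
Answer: 245580000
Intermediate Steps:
(8822 - 25194)*(22768 - 37768) = -16372*(-15000) = 245580000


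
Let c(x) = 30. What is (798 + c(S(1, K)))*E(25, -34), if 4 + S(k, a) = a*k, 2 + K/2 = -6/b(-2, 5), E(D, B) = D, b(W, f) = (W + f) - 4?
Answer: 20700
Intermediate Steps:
b(W, f) = -4 + W + f
K = 8 (K = -4 + 2*(-6/(-4 - 2 + 5)) = -4 + 2*(-6/(-1)) = -4 + 2*(-6*(-1)) = -4 + 2*6 = -4 + 12 = 8)
S(k, a) = -4 + a*k
(798 + c(S(1, K)))*E(25, -34) = (798 + 30)*25 = 828*25 = 20700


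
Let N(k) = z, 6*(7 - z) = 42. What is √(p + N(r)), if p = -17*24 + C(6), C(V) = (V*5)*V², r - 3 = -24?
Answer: 4*√42 ≈ 25.923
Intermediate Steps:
r = -21 (r = 3 - 24 = -21)
z = 0 (z = 7 - ⅙*42 = 7 - 7 = 0)
N(k) = 0
C(V) = 5*V³ (C(V) = (5*V)*V² = 5*V³)
p = 672 (p = -17*24 + 5*6³ = -408 + 5*216 = -408 + 1080 = 672)
√(p + N(r)) = √(672 + 0) = √672 = 4*√42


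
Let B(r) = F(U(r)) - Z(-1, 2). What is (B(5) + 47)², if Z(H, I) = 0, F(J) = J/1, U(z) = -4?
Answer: 1849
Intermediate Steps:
F(J) = J (F(J) = J*1 = J)
B(r) = -4 (B(r) = -4 - 1*0 = -4 + 0 = -4)
(B(5) + 47)² = (-4 + 47)² = 43² = 1849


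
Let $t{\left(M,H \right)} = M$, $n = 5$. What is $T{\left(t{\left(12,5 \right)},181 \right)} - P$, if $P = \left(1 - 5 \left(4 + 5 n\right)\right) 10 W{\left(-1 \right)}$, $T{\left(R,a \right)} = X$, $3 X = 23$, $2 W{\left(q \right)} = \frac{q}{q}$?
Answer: $\frac{2183}{3} \approx 727.67$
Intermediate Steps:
$W{\left(q \right)} = \frac{1}{2}$ ($W{\left(q \right)} = \frac{q \frac{1}{q}}{2} = \frac{1}{2} \cdot 1 = \frac{1}{2}$)
$X = \frac{23}{3}$ ($X = \frac{1}{3} \cdot 23 = \frac{23}{3} \approx 7.6667$)
$T{\left(R,a \right)} = \frac{23}{3}$
$P = -720$ ($P = \left(1 - 5 \left(4 + 5 \cdot 5\right)\right) 10 \cdot \frac{1}{2} = \left(1 - 5 \left(4 + 25\right)\right) 10 \cdot \frac{1}{2} = \left(1 - 145\right) 10 \cdot \frac{1}{2} = \left(-144\right) 10 \cdot \frac{1}{2} = \left(-1440\right) \frac{1}{2} = -720$)
$T{\left(t{\left(12,5 \right)},181 \right)} - P = \frac{23}{3} - -720 = \frac{23}{3} + 720 = \frac{2183}{3}$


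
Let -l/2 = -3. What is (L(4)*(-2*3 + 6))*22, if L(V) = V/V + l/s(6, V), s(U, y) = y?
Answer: 0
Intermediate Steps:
l = 6 (l = -2*(-3) = 6)
L(V) = 1 + 6/V (L(V) = V/V + 6/V = 1 + 6/V)
(L(4)*(-2*3 + 6))*22 = (((6 + 4)/4)*(-2*3 + 6))*22 = (((1/4)*10)*(-6 + 6))*22 = ((5/2)*0)*22 = 0*22 = 0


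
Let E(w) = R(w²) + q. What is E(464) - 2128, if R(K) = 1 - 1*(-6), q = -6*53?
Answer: -2439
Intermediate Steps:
q = -318
R(K) = 7 (R(K) = 1 + 6 = 7)
E(w) = -311 (E(w) = 7 - 318 = -311)
E(464) - 2128 = -311 - 2128 = -2439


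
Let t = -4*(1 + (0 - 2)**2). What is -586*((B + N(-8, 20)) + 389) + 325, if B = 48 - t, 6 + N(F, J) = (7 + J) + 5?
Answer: -282713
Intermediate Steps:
t = -20 (t = -4*(1 + (-2)**2) = -4*(1 + 4) = -4*5 = -20)
N(F, J) = 6 + J (N(F, J) = -6 + ((7 + J) + 5) = -6 + (12 + J) = 6 + J)
B = 68 (B = 48 - 1*(-20) = 48 + 20 = 68)
-586*((B + N(-8, 20)) + 389) + 325 = -586*((68 + (6 + 20)) + 389) + 325 = -586*((68 + 26) + 389) + 325 = -586*(94 + 389) + 325 = -586*483 + 325 = -283038 + 325 = -282713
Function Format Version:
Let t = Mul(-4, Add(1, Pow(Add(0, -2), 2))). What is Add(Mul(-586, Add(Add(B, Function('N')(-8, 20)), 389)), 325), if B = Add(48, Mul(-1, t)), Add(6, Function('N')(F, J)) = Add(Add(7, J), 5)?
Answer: -282713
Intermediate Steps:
t = -20 (t = Mul(-4, Add(1, Pow(-2, 2))) = Mul(-4, Add(1, 4)) = Mul(-4, 5) = -20)
Function('N')(F, J) = Add(6, J) (Function('N')(F, J) = Add(-6, Add(Add(7, J), 5)) = Add(-6, Add(12, J)) = Add(6, J))
B = 68 (B = Add(48, Mul(-1, -20)) = Add(48, 20) = 68)
Add(Mul(-586, Add(Add(B, Function('N')(-8, 20)), 389)), 325) = Add(Mul(-586, Add(Add(68, Add(6, 20)), 389)), 325) = Add(Mul(-586, Add(Add(68, 26), 389)), 325) = Add(Mul(-586, Add(94, 389)), 325) = Add(Mul(-586, 483), 325) = Add(-283038, 325) = -282713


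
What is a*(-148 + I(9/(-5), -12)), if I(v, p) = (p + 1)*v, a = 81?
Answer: -51921/5 ≈ -10384.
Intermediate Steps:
I(v, p) = v*(1 + p) (I(v, p) = (1 + p)*v = v*(1 + p))
a*(-148 + I(9/(-5), -12)) = 81*(-148 + (9/(-5))*(1 - 12)) = 81*(-148 + (9*(-⅕))*(-11)) = 81*(-148 - 9/5*(-11)) = 81*(-148 + 99/5) = 81*(-641/5) = -51921/5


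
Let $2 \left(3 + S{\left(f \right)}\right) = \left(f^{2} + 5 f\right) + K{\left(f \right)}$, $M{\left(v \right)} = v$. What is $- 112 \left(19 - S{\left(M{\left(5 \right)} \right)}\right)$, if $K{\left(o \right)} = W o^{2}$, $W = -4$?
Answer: $-5264$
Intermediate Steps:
$K{\left(o \right)} = - 4 o^{2}$
$S{\left(f \right)} = -3 - \frac{3 f^{2}}{2} + \frac{5 f}{2}$ ($S{\left(f \right)} = -3 + \frac{\left(f^{2} + 5 f\right) - 4 f^{2}}{2} = -3 + \frac{- 3 f^{2} + 5 f}{2} = -3 - \left(- \frac{5 f}{2} + \frac{3 f^{2}}{2}\right) = -3 - \frac{3 f^{2}}{2} + \frac{5 f}{2}$)
$- 112 \left(19 - S{\left(M{\left(5 \right)} \right)}\right) = - 112 \left(19 - \left(-3 - \frac{3 \cdot 5^{2}}{2} + \frac{5}{2} \cdot 5\right)\right) = - 112 \left(19 - \left(-3 - \frac{75}{2} + \frac{25}{2}\right)\right) = - 112 \left(19 - -28\right) = - 112 \left(19 + 28\right) = \left(-112\right) 47 = -5264$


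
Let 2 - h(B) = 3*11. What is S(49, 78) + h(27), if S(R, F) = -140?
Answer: -171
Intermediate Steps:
h(B) = -31 (h(B) = 2 - 3*11 = 2 - 1*33 = 2 - 33 = -31)
S(49, 78) + h(27) = -140 - 31 = -171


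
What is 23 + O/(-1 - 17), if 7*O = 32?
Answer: 1433/63 ≈ 22.746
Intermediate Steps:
O = 32/7 (O = (⅐)*32 = 32/7 ≈ 4.5714)
23 + O/(-1 - 17) = 23 + (32/7)/(-1 - 17) = 23 + (32/7)/(-18) = 23 - 1/18*32/7 = 23 - 16/63 = 1433/63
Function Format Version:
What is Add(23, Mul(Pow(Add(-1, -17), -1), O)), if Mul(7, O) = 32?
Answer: Rational(1433, 63) ≈ 22.746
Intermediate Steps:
O = Rational(32, 7) (O = Mul(Rational(1, 7), 32) = Rational(32, 7) ≈ 4.5714)
Add(23, Mul(Pow(Add(-1, -17), -1), O)) = Add(23, Mul(Pow(Add(-1, -17), -1), Rational(32, 7))) = Add(23, Mul(Pow(-18, -1), Rational(32, 7))) = Add(23, Mul(Rational(-1, 18), Rational(32, 7))) = Add(23, Rational(-16, 63)) = Rational(1433, 63)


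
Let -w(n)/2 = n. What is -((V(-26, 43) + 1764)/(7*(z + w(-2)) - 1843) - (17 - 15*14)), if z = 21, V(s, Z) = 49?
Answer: -320111/1668 ≈ -191.91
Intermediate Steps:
w(n) = -2*n
-((V(-26, 43) + 1764)/(7*(z + w(-2)) - 1843) - (17 - 15*14)) = -((49 + 1764)/(7*(21 - 2*(-2)) - 1843) - (17 - 15*14)) = -(1813/(7*(21 + 4) - 1843) - (17 - 210)) = -(1813/(7*25 - 1843) - 1*(-193)) = -(1813/(175 - 1843) + 193) = -(1813/(-1668) + 193) = -(1813*(-1/1668) + 193) = -(-1813/1668 + 193) = -1*320111/1668 = -320111/1668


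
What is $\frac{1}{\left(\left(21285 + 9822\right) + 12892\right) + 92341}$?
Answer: $\frac{1}{136340} \approx 7.3346 \cdot 10^{-6}$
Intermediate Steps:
$\frac{1}{\left(\left(21285 + 9822\right) + 12892\right) + 92341} = \frac{1}{\left(31107 + 12892\right) + 92341} = \frac{1}{43999 + 92341} = \frac{1}{136340}$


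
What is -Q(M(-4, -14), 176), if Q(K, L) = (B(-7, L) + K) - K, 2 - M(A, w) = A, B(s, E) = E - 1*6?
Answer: -170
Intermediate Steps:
B(s, E) = -6 + E (B(s, E) = E - 6 = -6 + E)
M(A, w) = 2 - A
Q(K, L) = -6 + L (Q(K, L) = ((-6 + L) + K) - K = (-6 + K + L) - K = -6 + L)
-Q(M(-4, -14), 176) = -(-6 + 176) = -1*170 = -170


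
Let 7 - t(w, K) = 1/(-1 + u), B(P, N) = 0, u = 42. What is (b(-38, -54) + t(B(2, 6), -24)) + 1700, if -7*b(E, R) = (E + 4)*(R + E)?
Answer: 361654/287 ≈ 1260.1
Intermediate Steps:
t(w, K) = 286/41 (t(w, K) = 7 - 1/(-1 + 42) = 7 - 1/41 = 286/41)
b(E, R) = -(4 + E)*(E + R)/7 (b(E, R) = -(E + 4)*(R + E)/7 = -(4 + E)*(E + R)/7)
(b(-38, -54) + t(B(2, 6), -24)) + 1700 = ((-4/7*(-38) - 4/7*(-54) - ⅐*(-38)² - ⅐*(-38)*(-54)) + 286/41) + 1700 = ((152/7 + 216/7 - ⅐*1444 - 2052/7) + 286/41) + 1700 = ((152/7 + 216/7 - 1444/7 - 2052/7) + 286/41) + 1700 = (-3128/7 + 286/41) + 1700 = -126246/287 + 1700 = 361654/287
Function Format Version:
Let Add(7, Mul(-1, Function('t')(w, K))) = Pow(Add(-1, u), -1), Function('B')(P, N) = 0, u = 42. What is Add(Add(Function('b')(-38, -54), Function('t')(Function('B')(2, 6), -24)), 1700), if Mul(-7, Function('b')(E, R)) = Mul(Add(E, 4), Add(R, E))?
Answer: Rational(361654, 287) ≈ 1260.1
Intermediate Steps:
Function('t')(w, K) = Rational(286, 41) (Function('t')(w, K) = Add(7, Mul(-1, Pow(Add(-1, 42), -1))) = Add(7, Mul(-1, Pow(41, -1))) = Add(7, Mul(-1, Rational(1, 41))) = Add(7, Rational(-1, 41)) = Rational(286, 41))
Function('b')(E, R) = Mul(Rational(-1, 7), Add(4, E), Add(E, R)) (Function('b')(E, R) = Mul(Rational(-1, 7), Mul(Add(E, 4), Add(R, E))) = Mul(Rational(-1, 7), Mul(Add(4, E), Add(E, R))) = Mul(Rational(-1, 7), Add(4, E), Add(E, R)))
Add(Add(Function('b')(-38, -54), Function('t')(Function('B')(2, 6), -24)), 1700) = Add(Add(Add(Mul(Rational(-4, 7), -38), Mul(Rational(-4, 7), -54), Mul(Rational(-1, 7), Pow(-38, 2)), Mul(Rational(-1, 7), -38, -54)), Rational(286, 41)), 1700) = Add(Add(Add(Rational(152, 7), Rational(216, 7), Mul(Rational(-1, 7), 1444), Rational(-2052, 7)), Rational(286, 41)), 1700) = Add(Add(Add(Rational(152, 7), Rational(216, 7), Rational(-1444, 7), Rational(-2052, 7)), Rational(286, 41)), 1700) = Add(Add(Rational(-3128, 7), Rational(286, 41)), 1700) = Add(Rational(-126246, 287), 1700) = Rational(361654, 287)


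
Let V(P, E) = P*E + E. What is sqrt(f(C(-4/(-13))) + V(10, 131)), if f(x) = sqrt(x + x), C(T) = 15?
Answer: sqrt(1441 + sqrt(30)) ≈ 38.033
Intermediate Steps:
V(P, E) = E + E*P (V(P, E) = E*P + E = E + E*P)
f(x) = sqrt(2)*sqrt(x) (f(x) = sqrt(2*x) = sqrt(2)*sqrt(x))
sqrt(f(C(-4/(-13))) + V(10, 131)) = sqrt(sqrt(2)*sqrt(15) + 131*(1 + 10)) = sqrt(sqrt(30) + 131*11) = sqrt(sqrt(30) + 1441) = sqrt(1441 + sqrt(30))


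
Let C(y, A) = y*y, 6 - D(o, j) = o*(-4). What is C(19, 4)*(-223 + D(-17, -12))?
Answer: -102885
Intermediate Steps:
D(o, j) = 6 + 4*o (D(o, j) = 6 - o*(-4) = 6 - (-4)*o = 6 + 4*o)
C(y, A) = y**2
C(19, 4)*(-223 + D(-17, -12)) = 19**2*(-223 + (6 + 4*(-17))) = 361*(-223 + (6 - 68)) = 361*(-223 - 62) = 361*(-285) = -102885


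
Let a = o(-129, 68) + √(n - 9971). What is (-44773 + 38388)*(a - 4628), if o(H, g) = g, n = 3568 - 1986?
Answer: 29115600 - 6385*I*√8389 ≈ 2.9116e+7 - 5.8481e+5*I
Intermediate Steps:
n = 1582
a = 68 + I*√8389 (a = 68 + √(1582 - 9971) = 68 + √(-8389) = 68 + I*√8389 ≈ 68.0 + 91.591*I)
(-44773 + 38388)*(a - 4628) = (-44773 + 38388)*((68 + I*√8389) - 4628) = -6385*(-4560 + I*√8389) = 29115600 - 6385*I*√8389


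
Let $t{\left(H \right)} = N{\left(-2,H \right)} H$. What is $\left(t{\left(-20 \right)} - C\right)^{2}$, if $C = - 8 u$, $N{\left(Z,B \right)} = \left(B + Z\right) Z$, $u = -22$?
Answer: $1115136$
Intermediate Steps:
$N{\left(Z,B \right)} = Z \left(B + Z\right)$
$t{\left(H \right)} = H \left(4 - 2 H\right)$ ($t{\left(H \right)} = - 2 \left(H - 2\right) H = - 2 \left(-2 + H\right) H = \left(4 - 2 H\right) H = H \left(4 - 2 H\right)$)
$C = 176$ ($C = \left(-8\right) \left(-22\right) = 176$)
$\left(t{\left(-20 \right)} - C\right)^{2} = \left(2 \left(-20\right) \left(2 - -20\right) - 176\right)^{2} = \left(2 \left(-20\right) \left(2 + 20\right) - 176\right)^{2} = \left(2 \left(-20\right) 22 - 176\right)^{2} = \left(-880 - 176\right)^{2} = \left(-1056\right)^{2} = 1115136$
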